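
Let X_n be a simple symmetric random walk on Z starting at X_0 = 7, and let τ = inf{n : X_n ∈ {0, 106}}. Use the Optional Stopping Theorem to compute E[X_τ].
E[X_τ] = 7

X_n is a martingale and τ is a bounded-mean stopping time (indeed τ is finite a.s. with bounded expectation since the walk is in a bounded region). By the OST, E[X_τ] = E[X_0] = 7. Equivalently: E[X_τ] = 106 · P(hit 106 first) + 0 · P(hit 0 first) = 106 · (7/106) = 7.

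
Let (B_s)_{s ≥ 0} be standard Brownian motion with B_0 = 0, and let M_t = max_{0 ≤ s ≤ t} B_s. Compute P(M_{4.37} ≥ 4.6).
P(M_{4.37} ≥ 4.6) = 2·P(B_{4.37} ≥ 4.6) = 2(1 − Φ(4.6/√4.37)) ≈ 0.0278

By the reflection principle for Brownian motion, P(M_t ≥ a) = 2 · P(B_t ≥ a) for a ≥ 0. Since B_t ~ N(0, t), P(B_t ≥ 4.6) = 1 − Φ(4.6/√t) = 1 − Φ(4.6/√4.37) = 1 − Φ(2.2005). So
  P(M_{4.37} ≥ 4.6) = 2(1 − Φ(2.2005)) ≈ 0.0278.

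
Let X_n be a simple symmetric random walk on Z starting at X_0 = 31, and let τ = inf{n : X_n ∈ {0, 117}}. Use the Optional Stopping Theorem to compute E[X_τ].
E[X_τ] = 31

X_n is a martingale and τ is a bounded-mean stopping time (indeed τ is finite a.s. with bounded expectation since the walk is in a bounded region). By the OST, E[X_τ] = E[X_0] = 31. Equivalently: E[X_τ] = 117 · P(hit 117 first) + 0 · P(hit 0 first) = 117 · (31/117) = 31.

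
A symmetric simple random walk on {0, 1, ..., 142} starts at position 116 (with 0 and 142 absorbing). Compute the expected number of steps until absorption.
E[τ | X_0 = 116] = 3016

Let v_k = E[τ | X_0 = k]. Boundary: v_0 = v_142 = 0. Recurrence: v_k = 1 + (v_{k-1} + v_{k+1})/2 for 1 ≤ k ≤ 141. The particular solution to v_k − (v_{k-1} + v_{k+1})/2 = 1 is v_k = −k^2. Adding homogeneous solution A + B k and matching boundaries gives v_k = k (142 − k). Substituting k = 116: v_116 = 116 · 26 = 3016.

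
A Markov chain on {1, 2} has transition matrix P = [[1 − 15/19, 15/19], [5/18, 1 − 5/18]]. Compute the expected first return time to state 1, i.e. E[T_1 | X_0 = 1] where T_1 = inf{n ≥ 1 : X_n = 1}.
E[T_1 | X_0 = 1] = 1/π_1 = 73/19

For an irreducible recurrent Markov chain with stationary distribution π, E[T_i | X_0 = i] = 1/π_i (Kac's formula). Here π_1 = (5/18)/(15/19 + 5/18) = (5/18)/(365/342) = 19/73, so E[T_1 | X_0 = 1] = 1/π_1 = (15/19 + 5/18)/(5/18) = (365/342)/(5/18) = 73/19.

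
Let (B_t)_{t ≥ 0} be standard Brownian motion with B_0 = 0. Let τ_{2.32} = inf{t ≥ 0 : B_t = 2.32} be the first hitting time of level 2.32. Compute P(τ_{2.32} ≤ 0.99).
P(τ_{2.32} ≤ 0.99) = 2(1 − Φ(2.32/√0.99)) = 2(1 − Φ(2.3317)) ≈ 0.0197

By the reflection principle for standard BM, P(τ_b ≤ t) = 2 · P(B_t ≥ b). Since B_t ~ N(0, t), P(B_t ≥ 2.32) = 1 − Φ(2.32/√t) = 1 − Φ(2.32/√0.99) = 1 − Φ(2.3317) ≈ 0.00986. Doubling: P(τ_{2.32} ≤ 0.99) ≈ 2 · 0.00986 = 0.01972 ≈ 0.0197.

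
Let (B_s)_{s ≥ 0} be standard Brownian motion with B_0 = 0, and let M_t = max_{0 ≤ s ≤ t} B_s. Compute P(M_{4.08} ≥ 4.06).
P(M_{4.08} ≥ 4.06) = 2·P(B_{4.08} ≥ 4.06) = 2(1 − Φ(4.06/√4.08)) ≈ 0.0444

By the reflection principle for Brownian motion, P(M_t ≥ a) = 2 · P(B_t ≥ a) for a ≥ 0. Since B_t ~ N(0, t), P(B_t ≥ 4.06) = 1 − Φ(4.06/√t) = 1 − Φ(4.06/√4.08) = 1 − Φ(2.0100). So
  P(M_{4.08} ≥ 4.06) = 2(1 − Φ(2.0100)) ≈ 0.0444.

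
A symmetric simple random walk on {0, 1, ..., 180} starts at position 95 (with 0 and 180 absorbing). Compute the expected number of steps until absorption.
E[τ | X_0 = 95] = 8075

Let v_k = E[τ | X_0 = k]. Boundary: v_0 = v_180 = 0. Recurrence: v_k = 1 + (v_{k-1} + v_{k+1})/2 for 1 ≤ k ≤ 179. The particular solution to v_k − (v_{k-1} + v_{k+1})/2 = 1 is v_k = −k^2. Adding homogeneous solution A + B k and matching boundaries gives v_k = k (180 − k). Substituting k = 95: v_95 = 95 · 85 = 8075.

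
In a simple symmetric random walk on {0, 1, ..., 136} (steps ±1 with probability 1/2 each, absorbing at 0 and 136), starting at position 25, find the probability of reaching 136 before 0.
P(hit 136 before 0) = 25/136

Let u_k = P(hit 136 before 0 | start at k). Then u_0 = 0, u_136 = 1, and u_k = u_{k-1}/2 + u_{k+1}/2 for 1 ≤ k ≤ 135. This harmonic recurrence is solved by u_k = k/136, giving u_25 = 25/136.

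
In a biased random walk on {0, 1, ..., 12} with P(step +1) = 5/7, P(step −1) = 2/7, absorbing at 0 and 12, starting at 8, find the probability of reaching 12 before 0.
P(hit 12 before 0) = (1 − (2/5)^8) / (1 − (2/5)^12) = 400625/400881

Let u_k denote P(reach 12 before 0 | start at k). Boundary: u_0 = 0, u_12 = 1. Recurrence: u_k = 5/7·u_{k+1} + 2/7·u_{k-1} for 1 ≤ k ≤ 11. Try u_k = A + B·r^k with r = q/p = (2/7)/(5/7) = 2/5. Substitution satisfies the recurrence; boundary conditions give:
  u_k = (1 − r^k) / (1 − r^N) = (1 − (2/5)^8) / (1 − (2/5)^12) = 400625/400881.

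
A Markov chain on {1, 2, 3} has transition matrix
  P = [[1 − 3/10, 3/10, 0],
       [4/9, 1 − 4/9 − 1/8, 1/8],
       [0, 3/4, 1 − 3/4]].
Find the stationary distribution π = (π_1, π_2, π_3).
π = (80/143, 54/143, 9/143)

This is a birth-death chain on three states, which satisfies detailed balance: π_1 · P_{12} = π_2 · P_{21} and π_2 · P_{23} = π_3 · P_{32}.
From π_1 · 3/10 = π_2 · 4/9: π_2/π_1 = (3/10)/(4/9) = 27/40.
From π_2 · 1/8 = π_3 · 3/4: π_3/π_2 = (1/8)/(3/4) = 1/6.
Take π_1 proportional to 1; then unnormalized π = (1, 27/40, 9/80). Normalize by dividing by the sum 143/80:
  π = (80/143, 54/143, 9/143).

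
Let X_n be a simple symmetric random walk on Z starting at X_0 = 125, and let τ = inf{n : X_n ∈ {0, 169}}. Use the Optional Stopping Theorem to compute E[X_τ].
E[X_τ] = 125

X_n is a martingale and τ is a bounded-mean stopping time (indeed τ is finite a.s. with bounded expectation since the walk is in a bounded region). By the OST, E[X_τ] = E[X_0] = 125. Equivalently: E[X_τ] = 169 · P(hit 169 first) + 0 · P(hit 0 first) = 169 · (125/169) = 125.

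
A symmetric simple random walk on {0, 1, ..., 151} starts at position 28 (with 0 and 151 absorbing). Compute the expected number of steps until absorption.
E[τ | X_0 = 28] = 3444

Let v_k = E[τ | X_0 = k]. Boundary: v_0 = v_151 = 0. Recurrence: v_k = 1 + (v_{k-1} + v_{k+1})/2 for 1 ≤ k ≤ 150. The particular solution to v_k − (v_{k-1} + v_{k+1})/2 = 1 is v_k = −k^2. Adding homogeneous solution A + B k and matching boundaries gives v_k = k (151 − k). Substituting k = 28: v_28 = 28 · 123 = 3444.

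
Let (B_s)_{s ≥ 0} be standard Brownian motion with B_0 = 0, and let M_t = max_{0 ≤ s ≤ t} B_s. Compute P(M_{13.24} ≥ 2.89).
P(M_{13.24} ≥ 2.89) = 2·P(B_{13.24} ≥ 2.89) = 2(1 − Φ(2.89/√13.24)) ≈ 0.4271

By the reflection principle for Brownian motion, P(M_t ≥ a) = 2 · P(B_t ≥ a) for a ≥ 0. Since B_t ~ N(0, t), P(B_t ≥ 2.89) = 1 − Φ(2.89/√t) = 1 − Φ(2.89/√13.24) = 1 − Φ(0.7942). So
  P(M_{13.24} ≥ 2.89) = 2(1 − Φ(0.7942)) ≈ 0.4271.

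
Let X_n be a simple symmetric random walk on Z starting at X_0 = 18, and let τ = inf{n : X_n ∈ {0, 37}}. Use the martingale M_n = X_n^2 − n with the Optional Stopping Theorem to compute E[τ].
E[τ] = 342

M_n = X_n^2 − n is a martingale (since E[X_{n+1}^2 | F_n] = X_n^2 + 1). By OST (τ has finite mean in a bounded region), E[M_τ] = E[M_0] = X_0^2 − 0 = 18^2 = 324. Also E[M_τ] = E[X_τ^2] − E[τ]. The walk exits at 0 or 37, with P(hit 37 first) = 18/37, so E[X_τ^2] = 37^2 · 18/37 + 0 = 666. Thus E[τ] = E[X_τ^2] − E[M_τ] = 666 − 324 = 342 = 18(37 − 18) = 342.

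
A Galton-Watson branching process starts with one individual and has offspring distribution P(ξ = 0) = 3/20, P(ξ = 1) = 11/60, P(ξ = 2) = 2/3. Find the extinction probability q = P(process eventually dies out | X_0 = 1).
q = 9/40

The pgf is f(s) = 3/20 + 11/60·s + 2/3·s². The extinction probability q is the smallest fixed point of f in [0, 1]. Setting s = f(s):
  2/3·s² + (11/60 − 1)·s + 3/20 = 0
  2/3·s² − (3/20 + 2/3)·s + 3/20 = 0
which factors as (s − 1)·(2/3·s − 3/20) = 0, giving roots s = 1 and s = (3/20)/(2/3) = 9/40.
Mean offspring μ = 11/60 + 2·2/3 = 91/60 > 1 (supercritical), so q < 1. The extinction probability is the smaller root: q = (3/20)/(2/3) = 9/40.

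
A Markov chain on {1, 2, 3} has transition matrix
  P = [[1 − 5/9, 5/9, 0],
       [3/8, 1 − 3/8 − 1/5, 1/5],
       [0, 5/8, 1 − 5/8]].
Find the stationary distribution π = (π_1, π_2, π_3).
π = (45/133, 200/399, 64/399)

This is a birth-death chain on three states, which satisfies detailed balance: π_1 · P_{12} = π_2 · P_{21} and π_2 · P_{23} = π_3 · P_{32}.
From π_1 · 5/9 = π_2 · 3/8: π_2/π_1 = (5/9)/(3/8) = 40/27.
From π_2 · 1/5 = π_3 · 5/8: π_3/π_2 = (1/5)/(5/8) = 8/25.
Take π_1 proportional to 1; then unnormalized π = (1, 40/27, 64/135). Normalize by dividing by the sum 133/45:
  π = (45/133, 200/399, 64/399).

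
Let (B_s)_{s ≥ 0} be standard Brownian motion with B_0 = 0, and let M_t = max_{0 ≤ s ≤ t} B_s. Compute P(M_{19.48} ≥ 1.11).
P(M_{19.48} ≥ 1.11) = 2·P(B_{19.48} ≥ 1.11) = 2(1 − Φ(1.11/√19.48)) ≈ 0.8014

By the reflection principle for Brownian motion, P(M_t ≥ a) = 2 · P(B_t ≥ a) for a ≥ 0. Since B_t ~ N(0, t), P(B_t ≥ 1.11) = 1 − Φ(1.11/√t) = 1 − Φ(1.11/√19.48) = 1 − Φ(0.2515). So
  P(M_{19.48} ≥ 1.11) = 2(1 − Φ(0.2515)) ≈ 0.8014.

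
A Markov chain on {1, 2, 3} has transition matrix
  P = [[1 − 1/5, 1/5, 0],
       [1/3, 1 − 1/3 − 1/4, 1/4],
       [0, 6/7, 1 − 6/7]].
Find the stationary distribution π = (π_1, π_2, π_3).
π = (40/71, 24/71, 7/71)

This is a birth-death chain on three states, which satisfies detailed balance: π_1 · P_{12} = π_2 · P_{21} and π_2 · P_{23} = π_3 · P_{32}.
From π_1 · 1/5 = π_2 · 1/3: π_2/π_1 = (1/5)/(1/3) = 3/5.
From π_2 · 1/4 = π_3 · 6/7: π_3/π_2 = (1/4)/(6/7) = 7/24.
Take π_1 proportional to 1; then unnormalized π = (1, 3/5, 7/40). Normalize by dividing by the sum 71/40:
  π = (40/71, 24/71, 7/71).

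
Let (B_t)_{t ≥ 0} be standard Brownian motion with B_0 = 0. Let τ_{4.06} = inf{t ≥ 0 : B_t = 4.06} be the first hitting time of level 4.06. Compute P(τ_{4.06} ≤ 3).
P(τ_{4.06} ≤ 3) = 2(1 − Φ(4.06/√3)) = 2(1 − Φ(2.3440)) ≈ 0.0191

By the reflection principle for standard BM, P(τ_b ≤ t) = 2 · P(B_t ≥ b). Since B_t ~ N(0, t), P(B_t ≥ 4.06) = 1 − Φ(4.06/√t) = 1 − Φ(4.06/√3) = 1 − Φ(2.3440) ≈ 0.00954. Doubling: P(τ_{4.06} ≤ 3) ≈ 2 · 0.00954 = 0.01908 ≈ 0.0191.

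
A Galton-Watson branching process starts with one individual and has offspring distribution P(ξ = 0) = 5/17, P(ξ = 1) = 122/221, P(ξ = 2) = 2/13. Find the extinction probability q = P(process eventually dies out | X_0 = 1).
q = 1

Mean offspring μ = 0·5/17 + 1·122/221 + 2·2/13 = 190/221 ≤ 1. For μ ≤ 1 with offspring not concentrated at 1, the Galton-Watson process goes extinct almost surely, so q = 1.
(Algebraic check: The pgf is f(s) = 5/17 + 122/221·s + 2/13·s². The extinction probability q is the smallest fixed point of f in [0, 1]. Setting s = f(s):
  2/13·s² + (122/221 − 1)·s + 5/17 = 0
  2/13·s² − (5/17 + 2/13)·s + 5/17 = 0
which factors as (s − 1)·(2/13·s − 5/17) = 0, giving roots s = 1 and s = (5/17)/(2/13) = 65/34. Since 65/34 ≥ 1, the smallest root in [0, 1] is s = 1.)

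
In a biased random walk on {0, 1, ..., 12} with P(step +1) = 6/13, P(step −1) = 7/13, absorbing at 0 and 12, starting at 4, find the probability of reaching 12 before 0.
P(hit 12 before 0) = (1 − (7/6)^4) / (1 − (7/6)^12) = 1679616/10556113

Let u_k denote P(reach 12 before 0 | start at k). Boundary: u_0 = 0, u_12 = 1. Recurrence: u_k = 6/13·u_{k+1} + 7/13·u_{k-1} for 1 ≤ k ≤ 11. Try u_k = A + B·r^k with r = q/p = (7/13)/(6/13) = 7/6. Substitution satisfies the recurrence; boundary conditions give:
  u_k = (1 − r^k) / (1 − r^N) = (1 − (7/6)^4) / (1 − (7/6)^12) = 1679616/10556113.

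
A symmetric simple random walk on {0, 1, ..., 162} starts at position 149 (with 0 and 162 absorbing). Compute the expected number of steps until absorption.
E[τ | X_0 = 149] = 1937

Let v_k = E[τ | X_0 = k]. Boundary: v_0 = v_162 = 0. Recurrence: v_k = 1 + (v_{k-1} + v_{k+1})/2 for 1 ≤ k ≤ 161. The particular solution to v_k − (v_{k-1} + v_{k+1})/2 = 1 is v_k = −k^2. Adding homogeneous solution A + B k and matching boundaries gives v_k = k (162 − k). Substituting k = 149: v_149 = 149 · 13 = 1937.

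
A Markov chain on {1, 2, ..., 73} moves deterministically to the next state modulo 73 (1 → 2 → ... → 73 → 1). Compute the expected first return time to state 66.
E[T_66 | X_0 = 66] = 73

The chain cycles deterministically, so starting at state 66 it returns in exactly 73 steps. Equivalently, the stationary distribution is uniform π_j = 1/73 for every state j, so by Kac's formula E[T_66] = 1/π_66 = 73.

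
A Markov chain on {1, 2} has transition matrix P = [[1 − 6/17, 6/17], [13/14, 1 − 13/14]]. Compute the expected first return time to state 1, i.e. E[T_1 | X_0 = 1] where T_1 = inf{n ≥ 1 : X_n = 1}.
E[T_1 | X_0 = 1] = 1/π_1 = 305/221

For an irreducible recurrent Markov chain with stationary distribution π, E[T_i | X_0 = i] = 1/π_i (Kac's formula). Here π_1 = (13/14)/(6/17 + 13/14) = (13/14)/(305/238) = 221/305, so E[T_1 | X_0 = 1] = 1/π_1 = (6/17 + 13/14)/(13/14) = (305/238)/(13/14) = 305/221.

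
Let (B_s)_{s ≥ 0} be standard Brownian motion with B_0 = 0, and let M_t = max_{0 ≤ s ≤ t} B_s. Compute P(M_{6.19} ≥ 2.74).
P(M_{6.19} ≥ 2.74) = 2·P(B_{6.19} ≥ 2.74) = 2(1 − Φ(2.74/√6.19)) ≈ 0.2708

By the reflection principle for Brownian motion, P(M_t ≥ a) = 2 · P(B_t ≥ a) for a ≥ 0. Since B_t ~ N(0, t), P(B_t ≥ 2.74) = 1 − Φ(2.74/√t) = 1 − Φ(2.74/√6.19) = 1 − Φ(1.1013). So
  P(M_{6.19} ≥ 2.74) = 2(1 − Φ(1.1013)) ≈ 0.2708.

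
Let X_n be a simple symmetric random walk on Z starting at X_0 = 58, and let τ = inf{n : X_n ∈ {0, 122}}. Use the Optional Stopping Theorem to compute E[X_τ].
E[X_τ] = 58

X_n is a martingale and τ is a bounded-mean stopping time (indeed τ is finite a.s. with bounded expectation since the walk is in a bounded region). By the OST, E[X_τ] = E[X_0] = 58. Equivalently: E[X_τ] = 122 · P(hit 122 first) + 0 · P(hit 0 first) = 122 · (58/122) = 58.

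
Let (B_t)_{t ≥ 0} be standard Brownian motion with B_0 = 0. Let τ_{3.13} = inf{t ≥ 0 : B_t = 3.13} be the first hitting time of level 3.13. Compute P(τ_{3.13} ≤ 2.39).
P(τ_{3.13} ≤ 2.39) = 2(1 − Φ(3.13/√2.39)) = 2(1 − Φ(2.0246)) ≈ 0.0429

By the reflection principle for standard BM, P(τ_b ≤ t) = 2 · P(B_t ≥ b). Since B_t ~ N(0, t), P(B_t ≥ 3.13) = 1 − Φ(3.13/√t) = 1 − Φ(3.13/√2.39) = 1 − Φ(2.0246) ≈ 0.02145. Doubling: P(τ_{3.13} ≤ 2.39) ≈ 2 · 0.02145 = 0.04290 ≈ 0.0429.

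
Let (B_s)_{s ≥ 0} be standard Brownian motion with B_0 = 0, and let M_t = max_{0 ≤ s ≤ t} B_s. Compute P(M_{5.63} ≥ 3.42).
P(M_{5.63} ≥ 3.42) = 2·P(B_{5.63} ≥ 3.42) = 2(1 − Φ(3.42/√5.63)) ≈ 0.1495

By the reflection principle for Brownian motion, P(M_t ≥ a) = 2 · P(B_t ≥ a) for a ≥ 0. Since B_t ~ N(0, t), P(B_t ≥ 3.42) = 1 − Φ(3.42/√t) = 1 − Φ(3.42/√5.63) = 1 − Φ(1.4414). So
  P(M_{5.63} ≥ 3.42) = 2(1 − Φ(1.4414)) ≈ 0.1495.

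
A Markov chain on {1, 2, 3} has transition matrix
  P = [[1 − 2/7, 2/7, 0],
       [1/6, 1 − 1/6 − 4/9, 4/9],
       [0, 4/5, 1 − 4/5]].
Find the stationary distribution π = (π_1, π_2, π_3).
π = (3/11, 36/77, 20/77)

This is a birth-death chain on three states, which satisfies detailed balance: π_1 · P_{12} = π_2 · P_{21} and π_2 · P_{23} = π_3 · P_{32}.
From π_1 · 2/7 = π_2 · 1/6: π_2/π_1 = (2/7)/(1/6) = 12/7.
From π_2 · 4/9 = π_3 · 4/5: π_3/π_2 = (4/9)/(4/5) = 5/9.
Take π_1 proportional to 1; then unnormalized π = (1, 12/7, 20/21). Normalize by dividing by the sum 11/3:
  π = (3/11, 36/77, 20/77).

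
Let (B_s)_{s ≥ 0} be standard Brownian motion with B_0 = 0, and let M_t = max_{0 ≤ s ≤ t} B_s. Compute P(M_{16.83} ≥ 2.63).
P(M_{16.83} ≥ 2.63) = 2·P(B_{16.83} ≥ 2.63) = 2(1 − Φ(2.63/√16.83)) ≈ 0.5215

By the reflection principle for Brownian motion, P(M_t ≥ a) = 2 · P(B_t ≥ a) for a ≥ 0. Since B_t ~ N(0, t), P(B_t ≥ 2.63) = 1 − Φ(2.63/√t) = 1 − Φ(2.63/√16.83) = 1 − Φ(0.6411). So
  P(M_{16.83} ≥ 2.63) = 2(1 − Φ(0.6411)) ≈ 0.5215.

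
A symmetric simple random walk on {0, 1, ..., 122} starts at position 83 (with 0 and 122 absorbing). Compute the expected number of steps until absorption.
E[τ | X_0 = 83] = 3237

Let v_k = E[τ | X_0 = k]. Boundary: v_0 = v_122 = 0. Recurrence: v_k = 1 + (v_{k-1} + v_{k+1})/2 for 1 ≤ k ≤ 121. The particular solution to v_k − (v_{k-1} + v_{k+1})/2 = 1 is v_k = −k^2. Adding homogeneous solution A + B k and matching boundaries gives v_k = k (122 − k). Substituting k = 83: v_83 = 83 · 39 = 3237.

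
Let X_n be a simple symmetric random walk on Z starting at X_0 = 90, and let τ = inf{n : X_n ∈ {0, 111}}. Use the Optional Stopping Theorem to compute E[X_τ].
E[X_τ] = 90

X_n is a martingale and τ is a bounded-mean stopping time (indeed τ is finite a.s. with bounded expectation since the walk is in a bounded region). By the OST, E[X_τ] = E[X_0] = 90. Equivalently: E[X_τ] = 111 · P(hit 111 first) + 0 · P(hit 0 first) = 111 · (90/111) = 90.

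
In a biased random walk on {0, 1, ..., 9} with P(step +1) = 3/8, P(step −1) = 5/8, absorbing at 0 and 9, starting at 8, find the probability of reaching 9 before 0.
P(hit 9 before 0) = (1 − (5/3)^8) / (1 − (5/3)^9) = 576096/966721

Let u_k denote P(reach 9 before 0 | start at k). Boundary: u_0 = 0, u_9 = 1. Recurrence: u_k = 3/8·u_{k+1} + 5/8·u_{k-1} for 1 ≤ k ≤ 8. Try u_k = A + B·r^k with r = q/p = (5/8)/(3/8) = 5/3. Substitution satisfies the recurrence; boundary conditions give:
  u_k = (1 − r^k) / (1 − r^N) = (1 − (5/3)^8) / (1 − (5/3)^9) = 576096/966721.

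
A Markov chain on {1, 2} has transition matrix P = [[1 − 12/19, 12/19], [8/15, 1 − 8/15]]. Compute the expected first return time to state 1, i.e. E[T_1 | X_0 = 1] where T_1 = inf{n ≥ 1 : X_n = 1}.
E[T_1 | X_0 = 1] = 1/π_1 = 83/38

For an irreducible recurrent Markov chain with stationary distribution π, E[T_i | X_0 = i] = 1/π_i (Kac's formula). Here π_1 = (8/15)/(12/19 + 8/15) = (8/15)/(332/285) = 38/83, so E[T_1 | X_0 = 1] = 1/π_1 = (12/19 + 8/15)/(8/15) = (332/285)/(8/15) = 83/38.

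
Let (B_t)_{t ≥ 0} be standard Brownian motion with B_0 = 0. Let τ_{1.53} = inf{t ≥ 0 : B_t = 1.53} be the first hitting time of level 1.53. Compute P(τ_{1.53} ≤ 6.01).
P(τ_{1.53} ≤ 6.01) = 2(1 − Φ(1.53/√6.01)) = 2(1 − Φ(0.6241)) ≈ 0.5326

By the reflection principle for standard BM, P(τ_b ≤ t) = 2 · P(B_t ≥ b). Since B_t ~ N(0, t), P(B_t ≥ 1.53) = 1 − Φ(1.53/√t) = 1 − Φ(1.53/√6.01) = 1 − Φ(0.6241) ≈ 0.26628. Doubling: P(τ_{1.53} ≤ 6.01) ≈ 2 · 0.26628 = 0.53256 ≈ 0.5326.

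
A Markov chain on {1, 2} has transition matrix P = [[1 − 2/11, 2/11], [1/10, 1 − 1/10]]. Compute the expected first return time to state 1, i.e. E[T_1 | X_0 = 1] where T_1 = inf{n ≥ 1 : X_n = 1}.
E[T_1 | X_0 = 1] = 1/π_1 = 31/11

For an irreducible recurrent Markov chain with stationary distribution π, E[T_i | X_0 = i] = 1/π_i (Kac's formula). Here π_1 = (1/10)/(2/11 + 1/10) = (1/10)/(31/110) = 11/31, so E[T_1 | X_0 = 1] = 1/π_1 = (2/11 + 1/10)/(1/10) = (31/110)/(1/10) = 31/11.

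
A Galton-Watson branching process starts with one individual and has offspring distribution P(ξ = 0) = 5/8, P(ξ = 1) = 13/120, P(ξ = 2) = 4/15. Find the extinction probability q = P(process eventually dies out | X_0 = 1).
q = 1

Mean offspring μ = 0·5/8 + 1·13/120 + 2·4/15 = 77/120 ≤ 1. For μ ≤ 1 with offspring not concentrated at 1, the Galton-Watson process goes extinct almost surely, so q = 1.
(Algebraic check: The pgf is f(s) = 5/8 + 13/120·s + 4/15·s². The extinction probability q is the smallest fixed point of f in [0, 1]. Setting s = f(s):
  4/15·s² + (13/120 − 1)·s + 5/8 = 0
  4/15·s² − (5/8 + 4/15)·s + 5/8 = 0
which factors as (s − 1)·(4/15·s − 5/8) = 0, giving roots s = 1 and s = (5/8)/(4/15) = 75/32. Since 75/32 ≥ 1, the smallest root in [0, 1] is s = 1.)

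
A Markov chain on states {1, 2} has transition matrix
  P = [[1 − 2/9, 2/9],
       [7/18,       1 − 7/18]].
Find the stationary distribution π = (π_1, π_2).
π_1 = 7/11, π_2 = 4/11

Solve πP = π with π_1 + π_2 = 1. From πP = π: π_1 · (1 − 2/9) + π_2 · 7/18 = π_1 ⇒ π_2 · 7/18 = π_1 · 2/9 ⇒ π_2/π_1 = (2/9)/(7/18) = 4/7. Together with π_1 + π_2 = 1:
  π_1 = (7/18)/(2/9 + 7/18) = (7/18)/(11/18) = 7/11,
  π_2 = (2/9)/(2/9 + 7/18) = (2/9)/(11/18) = 4/11.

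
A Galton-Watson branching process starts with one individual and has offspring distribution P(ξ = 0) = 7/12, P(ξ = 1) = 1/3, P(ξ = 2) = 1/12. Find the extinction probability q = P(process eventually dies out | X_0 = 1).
q = 1

Mean offspring μ = 0·7/12 + 1·1/3 + 2·1/12 = 1/2 ≤ 1. For μ ≤ 1 with offspring not concentrated at 1, the Galton-Watson process goes extinct almost surely, so q = 1.
(Algebraic check: The pgf is f(s) = 7/12 + 1/3·s + 1/12·s². The extinction probability q is the smallest fixed point of f in [0, 1]. Setting s = f(s):
  1/12·s² + (1/3 − 1)·s + 7/12 = 0
  1/12·s² − (7/12 + 1/12)·s + 7/12 = 0
which factors as (s − 1)·(1/12·s − 7/12) = 0, giving roots s = 1 and s = (7/12)/(1/12) = 7. Since 7 ≥ 1, the smallest root in [0, 1] is s = 1.)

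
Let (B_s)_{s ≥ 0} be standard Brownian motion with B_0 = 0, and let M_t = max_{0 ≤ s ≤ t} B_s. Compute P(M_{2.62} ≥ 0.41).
P(M_{2.62} ≥ 0.41) = 2·P(B_{2.62} ≥ 0.41) = 2(1 − Φ(0.41/√2.62)) ≈ 0.8000

By the reflection principle for Brownian motion, P(M_t ≥ a) = 2 · P(B_t ≥ a) for a ≥ 0. Since B_t ~ N(0, t), P(B_t ≥ 0.41) = 1 − Φ(0.41/√t) = 1 − Φ(0.41/√2.62) = 1 − Φ(0.2533). So
  P(M_{2.62} ≥ 0.41) = 2(1 − Φ(0.2533)) ≈ 0.8000.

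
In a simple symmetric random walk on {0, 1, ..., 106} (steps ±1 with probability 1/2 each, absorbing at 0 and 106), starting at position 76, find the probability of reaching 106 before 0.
P(hit 106 before 0) = 76/106 = 38/53

Let u_k = P(hit 106 before 0 | start at k). Then u_0 = 0, u_106 = 1, and u_k = u_{k-1}/2 + u_{k+1}/2 for 1 ≤ k ≤ 105. This harmonic recurrence is solved by u_k = k/106, giving u_76 = 76/106 = 38/53.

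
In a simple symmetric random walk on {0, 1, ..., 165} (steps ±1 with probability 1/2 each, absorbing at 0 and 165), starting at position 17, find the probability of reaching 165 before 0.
P(hit 165 before 0) = 17/165

Let u_k = P(hit 165 before 0 | start at k). Then u_0 = 0, u_165 = 1, and u_k = u_{k-1}/2 + u_{k+1}/2 for 1 ≤ k ≤ 164. This harmonic recurrence is solved by u_k = k/165, giving u_17 = 17/165.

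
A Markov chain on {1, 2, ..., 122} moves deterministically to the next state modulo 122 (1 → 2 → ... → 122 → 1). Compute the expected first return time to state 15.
E[T_15 | X_0 = 15] = 122

The chain cycles deterministically, so starting at state 15 it returns in exactly 122 steps. Equivalently, the stationary distribution is uniform π_j = 1/122 for every state j, so by Kac's formula E[T_15] = 1/π_15 = 122.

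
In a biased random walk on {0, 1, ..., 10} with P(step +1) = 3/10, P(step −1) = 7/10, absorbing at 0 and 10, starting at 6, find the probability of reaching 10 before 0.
P(hit 10 before 0) = (1 − (7/3)^6) / (1 − (7/3)^10) = 236763/7060405

Let u_k denote P(reach 10 before 0 | start at k). Boundary: u_0 = 0, u_10 = 1. Recurrence: u_k = 3/10·u_{k+1} + 7/10·u_{k-1} for 1 ≤ k ≤ 9. Try u_k = A + B·r^k with r = q/p = (7/10)/(3/10) = 7/3. Substitution satisfies the recurrence; boundary conditions give:
  u_k = (1 − r^k) / (1 − r^N) = (1 − (7/3)^6) / (1 − (7/3)^10) = 236763/7060405.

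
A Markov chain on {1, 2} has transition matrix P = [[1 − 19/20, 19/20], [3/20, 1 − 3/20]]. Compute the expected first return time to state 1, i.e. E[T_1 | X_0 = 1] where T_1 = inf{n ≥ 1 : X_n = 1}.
E[T_1 | X_0 = 1] = 1/π_1 = 22/3

For an irreducible recurrent Markov chain with stationary distribution π, E[T_i | X_0 = i] = 1/π_i (Kac's formula). Here π_1 = (3/20)/(19/20 + 3/20) = (3/20)/(11/10) = 3/22, so E[T_1 | X_0 = 1] = 1/π_1 = (19/20 + 3/20)/(3/20) = (11/10)/(3/20) = 22/3.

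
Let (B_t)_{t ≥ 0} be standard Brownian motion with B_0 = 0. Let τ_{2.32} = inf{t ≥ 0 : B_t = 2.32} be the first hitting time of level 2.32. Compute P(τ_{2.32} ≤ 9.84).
P(τ_{2.32} ≤ 9.84) = 2(1 − Φ(2.32/√9.84)) = 2(1 − Φ(0.7396)) ≈ 0.4595

By the reflection principle for standard BM, P(τ_b ≤ t) = 2 · P(B_t ≥ b). Since B_t ~ N(0, t), P(B_t ≥ 2.32) = 1 − Φ(2.32/√t) = 1 − Φ(2.32/√9.84) = 1 − Φ(0.7396) ≈ 0.22977. Doubling: P(τ_{2.32} ≤ 9.84) ≈ 2 · 0.22977 = 0.45954 ≈ 0.4595.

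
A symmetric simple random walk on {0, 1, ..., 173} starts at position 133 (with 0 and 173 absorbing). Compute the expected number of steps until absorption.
E[τ | X_0 = 133] = 5320

Let v_k = E[τ | X_0 = k]. Boundary: v_0 = v_173 = 0. Recurrence: v_k = 1 + (v_{k-1} + v_{k+1})/2 for 1 ≤ k ≤ 172. The particular solution to v_k − (v_{k-1} + v_{k+1})/2 = 1 is v_k = −k^2. Adding homogeneous solution A + B k and matching boundaries gives v_k = k (173 − k). Substituting k = 133: v_133 = 133 · 40 = 5320.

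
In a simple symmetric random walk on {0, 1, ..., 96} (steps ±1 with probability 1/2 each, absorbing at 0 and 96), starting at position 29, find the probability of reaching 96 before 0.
P(hit 96 before 0) = 29/96

Let u_k = P(hit 96 before 0 | start at k). Then u_0 = 0, u_96 = 1, and u_k = u_{k-1}/2 + u_{k+1}/2 for 1 ≤ k ≤ 95. This harmonic recurrence is solved by u_k = k/96, giving u_29 = 29/96.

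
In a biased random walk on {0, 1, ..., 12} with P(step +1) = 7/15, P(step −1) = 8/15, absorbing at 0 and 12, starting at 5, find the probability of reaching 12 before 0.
P(hit 12 before 0) = (1 − (8/7)^5) / (1 − (8/7)^12) = 13144569823/54878189535

Let u_k denote P(reach 12 before 0 | start at k). Boundary: u_0 = 0, u_12 = 1. Recurrence: u_k = 7/15·u_{k+1} + 8/15·u_{k-1} for 1 ≤ k ≤ 11. Try u_k = A + B·r^k with r = q/p = (8/15)/(7/15) = 8/7. Substitution satisfies the recurrence; boundary conditions give:
  u_k = (1 − r^k) / (1 − r^N) = (1 − (8/7)^5) / (1 − (8/7)^12) = 13144569823/54878189535.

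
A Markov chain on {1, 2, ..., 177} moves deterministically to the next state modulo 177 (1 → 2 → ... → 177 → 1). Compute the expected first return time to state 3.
E[T_3 | X_0 = 3] = 177

The chain cycles deterministically, so starting at state 3 it returns in exactly 177 steps. Equivalently, the stationary distribution is uniform π_j = 1/177 for every state j, so by Kac's formula E[T_3] = 1/π_3 = 177.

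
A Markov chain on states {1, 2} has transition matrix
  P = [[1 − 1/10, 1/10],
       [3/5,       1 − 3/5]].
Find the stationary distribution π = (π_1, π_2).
π_1 = 6/7, π_2 = 1/7

Solve πP = π with π_1 + π_2 = 1. From πP = π: π_1 · (1 − 1/10) + π_2 · 3/5 = π_1 ⇒ π_2 · 3/5 = π_1 · 1/10 ⇒ π_2/π_1 = (1/10)/(3/5) = 1/6. Together with π_1 + π_2 = 1:
  π_1 = (3/5)/(1/10 + 3/5) = (3/5)/(7/10) = 6/7,
  π_2 = (1/10)/(1/10 + 3/5) = (1/10)/(7/10) = 1/7.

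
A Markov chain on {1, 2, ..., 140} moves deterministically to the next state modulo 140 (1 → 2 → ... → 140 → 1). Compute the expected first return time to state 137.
E[T_137 | X_0 = 137] = 140

The chain cycles deterministically, so starting at state 137 it returns in exactly 140 steps. Equivalently, the stationary distribution is uniform π_j = 1/140 for every state j, so by Kac's formula E[T_137] = 1/π_137 = 140.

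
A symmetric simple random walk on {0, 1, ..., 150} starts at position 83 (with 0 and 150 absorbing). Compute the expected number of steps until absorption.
E[τ | X_0 = 83] = 5561

Let v_k = E[τ | X_0 = k]. Boundary: v_0 = v_150 = 0. Recurrence: v_k = 1 + (v_{k-1} + v_{k+1})/2 for 1 ≤ k ≤ 149. The particular solution to v_k − (v_{k-1} + v_{k+1})/2 = 1 is v_k = −k^2. Adding homogeneous solution A + B k and matching boundaries gives v_k = k (150 − k). Substituting k = 83: v_83 = 83 · 67 = 5561.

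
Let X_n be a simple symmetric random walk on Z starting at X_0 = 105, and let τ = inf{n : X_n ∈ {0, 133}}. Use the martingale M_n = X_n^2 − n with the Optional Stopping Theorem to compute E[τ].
E[τ] = 2940

M_n = X_n^2 − n is a martingale (since E[X_{n+1}^2 | F_n] = X_n^2 + 1). By OST (τ has finite mean in a bounded region), E[M_τ] = E[M_0] = X_0^2 − 0 = 105^2 = 11025. Also E[M_τ] = E[X_τ^2] − E[τ]. The walk exits at 0 or 133, with P(hit 133 first) = 105/133, so E[X_τ^2] = 133^2 · 105/133 + 0 = 13965. Thus E[τ] = E[X_τ^2] − E[M_τ] = 13965 − 11025 = 2940 = 105(133 − 105) = 2940.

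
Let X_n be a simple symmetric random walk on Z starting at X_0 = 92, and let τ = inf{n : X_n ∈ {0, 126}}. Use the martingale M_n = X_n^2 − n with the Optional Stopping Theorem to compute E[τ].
E[τ] = 3128

M_n = X_n^2 − n is a martingale (since E[X_{n+1}^2 | F_n] = X_n^2 + 1). By OST (τ has finite mean in a bounded region), E[M_τ] = E[M_0] = X_0^2 − 0 = 92^2 = 8464. Also E[M_τ] = E[X_τ^2] − E[τ]. The walk exits at 0 or 126, with P(hit 126 first) = 92/126, so E[X_τ^2] = 126^2 · 92/126 + 0 = 11592. Thus E[τ] = E[X_τ^2] − E[M_τ] = 11592 − 8464 = 3128 = 92(126 − 92) = 3128.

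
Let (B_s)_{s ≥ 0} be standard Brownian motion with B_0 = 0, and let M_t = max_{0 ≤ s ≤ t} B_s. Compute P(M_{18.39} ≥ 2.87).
P(M_{18.39} ≥ 2.87) = 2·P(B_{18.39} ≥ 2.87) = 2(1 − Φ(2.87/√18.39)) ≈ 0.5033

By the reflection principle for Brownian motion, P(M_t ≥ a) = 2 · P(B_t ≥ a) for a ≥ 0. Since B_t ~ N(0, t), P(B_t ≥ 2.87) = 1 − Φ(2.87/√t) = 1 − Φ(2.87/√18.39) = 1 − Φ(0.6693). So
  P(M_{18.39} ≥ 2.87) = 2(1 − Φ(0.6693)) ≈ 0.5033.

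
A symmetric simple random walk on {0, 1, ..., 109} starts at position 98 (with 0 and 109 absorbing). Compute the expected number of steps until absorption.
E[τ | X_0 = 98] = 1078

Let v_k = E[τ | X_0 = k]. Boundary: v_0 = v_109 = 0. Recurrence: v_k = 1 + (v_{k-1} + v_{k+1})/2 for 1 ≤ k ≤ 108. The particular solution to v_k − (v_{k-1} + v_{k+1})/2 = 1 is v_k = −k^2. Adding homogeneous solution A + B k and matching boundaries gives v_k = k (109 − k). Substituting k = 98: v_98 = 98 · 11 = 1078.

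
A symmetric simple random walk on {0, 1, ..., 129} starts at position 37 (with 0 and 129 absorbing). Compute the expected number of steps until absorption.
E[τ | X_0 = 37] = 3404

Let v_k = E[τ | X_0 = k]. Boundary: v_0 = v_129 = 0. Recurrence: v_k = 1 + (v_{k-1} + v_{k+1})/2 for 1 ≤ k ≤ 128. The particular solution to v_k − (v_{k-1} + v_{k+1})/2 = 1 is v_k = −k^2. Adding homogeneous solution A + B k and matching boundaries gives v_k = k (129 − k). Substituting k = 37: v_37 = 37 · 92 = 3404.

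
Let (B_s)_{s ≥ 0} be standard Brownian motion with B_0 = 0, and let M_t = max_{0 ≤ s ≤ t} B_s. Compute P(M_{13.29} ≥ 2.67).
P(M_{13.29} ≥ 2.67) = 2·P(B_{13.29} ≥ 2.67) = 2(1 − Φ(2.67/√13.29)) ≈ 0.4639

By the reflection principle for Brownian motion, P(M_t ≥ a) = 2 · P(B_t ≥ a) for a ≥ 0. Since B_t ~ N(0, t), P(B_t ≥ 2.67) = 1 − Φ(2.67/√t) = 1 − Φ(2.67/√13.29) = 1 − Φ(0.7324). So
  P(M_{13.29} ≥ 2.67) = 2(1 − Φ(0.7324)) ≈ 0.4639.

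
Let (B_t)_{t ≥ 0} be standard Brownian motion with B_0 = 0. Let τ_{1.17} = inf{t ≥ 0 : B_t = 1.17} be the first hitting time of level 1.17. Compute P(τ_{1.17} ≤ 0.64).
P(τ_{1.17} ≤ 0.64) = 2(1 − Φ(1.17/√0.64)) = 2(1 − Φ(1.4625)) ≈ 0.1436

By the reflection principle for standard BM, P(τ_b ≤ t) = 2 · P(B_t ≥ b). Since B_t ~ N(0, t), P(B_t ≥ 1.17) = 1 − Φ(1.17/√t) = 1 − Φ(1.17/√0.64) = 1 − Φ(1.4625) ≈ 0.07180. Doubling: P(τ_{1.17} ≤ 0.64) ≈ 2 · 0.07180 = 0.14360 ≈ 0.1436.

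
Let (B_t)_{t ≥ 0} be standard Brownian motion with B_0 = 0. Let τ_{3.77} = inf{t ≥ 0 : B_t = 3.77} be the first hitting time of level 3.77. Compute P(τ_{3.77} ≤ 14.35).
P(τ_{3.77} ≤ 14.35) = 2(1 − Φ(3.77/√14.35)) = 2(1 − Φ(0.9952)) ≈ 0.3196

By the reflection principle for standard BM, P(τ_b ≤ t) = 2 · P(B_t ≥ b). Since B_t ~ N(0, t), P(B_t ≥ 3.77) = 1 − Φ(3.77/√t) = 1 − Φ(3.77/√14.35) = 1 − Φ(0.9952) ≈ 0.15982. Doubling: P(τ_{3.77} ≤ 14.35) ≈ 2 · 0.15982 = 0.31964 ≈ 0.3196.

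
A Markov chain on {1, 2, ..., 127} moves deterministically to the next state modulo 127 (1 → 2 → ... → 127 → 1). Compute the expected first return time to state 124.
E[T_124 | X_0 = 124] = 127

The chain cycles deterministically, so starting at state 124 it returns in exactly 127 steps. Equivalently, the stationary distribution is uniform π_j = 1/127 for every state j, so by Kac's formula E[T_124] = 1/π_124 = 127.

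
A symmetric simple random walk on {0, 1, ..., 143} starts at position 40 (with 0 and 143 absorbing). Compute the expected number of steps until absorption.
E[τ | X_0 = 40] = 4120

Let v_k = E[τ | X_0 = k]. Boundary: v_0 = v_143 = 0. Recurrence: v_k = 1 + (v_{k-1} + v_{k+1})/2 for 1 ≤ k ≤ 142. The particular solution to v_k − (v_{k-1} + v_{k+1})/2 = 1 is v_k = −k^2. Adding homogeneous solution A + B k and matching boundaries gives v_k = k (143 − k). Substituting k = 40: v_40 = 40 · 103 = 4120.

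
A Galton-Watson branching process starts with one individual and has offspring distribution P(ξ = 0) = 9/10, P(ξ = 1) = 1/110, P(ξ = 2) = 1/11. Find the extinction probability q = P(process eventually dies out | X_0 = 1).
q = 1

Mean offspring μ = 0·9/10 + 1·1/110 + 2·1/11 = 21/110 ≤ 1. For μ ≤ 1 with offspring not concentrated at 1, the Galton-Watson process goes extinct almost surely, so q = 1.
(Algebraic check: The pgf is f(s) = 9/10 + 1/110·s + 1/11·s². The extinction probability q is the smallest fixed point of f in [0, 1]. Setting s = f(s):
  1/11·s² + (1/110 − 1)·s + 9/10 = 0
  1/11·s² − (9/10 + 1/11)·s + 9/10 = 0
which factors as (s − 1)·(1/11·s − 9/10) = 0, giving roots s = 1 and s = (9/10)/(1/11) = 99/10. Since 99/10 ≥ 1, the smallest root in [0, 1] is s = 1.)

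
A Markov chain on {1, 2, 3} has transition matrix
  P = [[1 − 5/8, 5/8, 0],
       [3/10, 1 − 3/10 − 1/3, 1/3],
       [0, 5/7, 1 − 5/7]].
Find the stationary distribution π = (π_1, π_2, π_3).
π = (18/73, 75/146, 35/146)

This is a birth-death chain on three states, which satisfies detailed balance: π_1 · P_{12} = π_2 · P_{21} and π_2 · P_{23} = π_3 · P_{32}.
From π_1 · 5/8 = π_2 · 3/10: π_2/π_1 = (5/8)/(3/10) = 25/12.
From π_2 · 1/3 = π_3 · 5/7: π_3/π_2 = (1/3)/(5/7) = 7/15.
Take π_1 proportional to 1; then unnormalized π = (1, 25/12, 35/36). Normalize by dividing by the sum 73/18:
  π = (18/73, 75/146, 35/146).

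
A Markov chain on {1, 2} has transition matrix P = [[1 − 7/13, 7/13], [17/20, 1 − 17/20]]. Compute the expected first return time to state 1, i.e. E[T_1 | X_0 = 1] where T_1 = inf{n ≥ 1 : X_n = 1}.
E[T_1 | X_0 = 1] = 1/π_1 = 361/221

For an irreducible recurrent Markov chain with stationary distribution π, E[T_i | X_0 = i] = 1/π_i (Kac's formula). Here π_1 = (17/20)/(7/13 + 17/20) = (17/20)/(361/260) = 221/361, so E[T_1 | X_0 = 1] = 1/π_1 = (7/13 + 17/20)/(17/20) = (361/260)/(17/20) = 361/221.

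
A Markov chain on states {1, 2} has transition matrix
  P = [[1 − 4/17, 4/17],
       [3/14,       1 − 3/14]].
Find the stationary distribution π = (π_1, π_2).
π_1 = 51/107, π_2 = 56/107

Solve πP = π with π_1 + π_2 = 1. From πP = π: π_1 · (1 − 4/17) + π_2 · 3/14 = π_1 ⇒ π_2 · 3/14 = π_1 · 4/17 ⇒ π_2/π_1 = (4/17)/(3/14) = 56/51. Together with π_1 + π_2 = 1:
  π_1 = (3/14)/(4/17 + 3/14) = (3/14)/(107/238) = 51/107,
  π_2 = (4/17)/(4/17 + 3/14) = (4/17)/(107/238) = 56/107.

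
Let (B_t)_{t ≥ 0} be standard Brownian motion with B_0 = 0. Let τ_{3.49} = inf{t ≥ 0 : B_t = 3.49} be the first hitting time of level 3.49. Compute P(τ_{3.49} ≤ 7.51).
P(τ_{3.49} ≤ 7.51) = 2(1 − Φ(3.49/√7.51)) = 2(1 − Φ(1.2735)) ≈ 0.2028

By the reflection principle for standard BM, P(τ_b ≤ t) = 2 · P(B_t ≥ b). Since B_t ~ N(0, t), P(B_t ≥ 3.49) = 1 − Φ(3.49/√t) = 1 − Φ(3.49/√7.51) = 1 − Φ(1.2735) ≈ 0.10142. Doubling: P(τ_{3.49} ≤ 7.51) ≈ 2 · 0.10142 = 0.20284 ≈ 0.2028.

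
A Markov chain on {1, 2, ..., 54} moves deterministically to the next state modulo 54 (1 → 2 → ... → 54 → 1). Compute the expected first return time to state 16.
E[T_16 | X_0 = 16] = 54

The chain cycles deterministically, so starting at state 16 it returns in exactly 54 steps. Equivalently, the stationary distribution is uniform π_j = 1/54 for every state j, so by Kac's formula E[T_16] = 1/π_16 = 54.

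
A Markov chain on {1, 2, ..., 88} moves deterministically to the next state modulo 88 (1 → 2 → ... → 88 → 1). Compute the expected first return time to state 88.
E[T_88 | X_0 = 88] = 88

The chain cycles deterministically, so starting at state 88 it returns in exactly 88 steps. Equivalently, the stationary distribution is uniform π_j = 1/88 for every state j, so by Kac's formula E[T_88] = 1/π_88 = 88.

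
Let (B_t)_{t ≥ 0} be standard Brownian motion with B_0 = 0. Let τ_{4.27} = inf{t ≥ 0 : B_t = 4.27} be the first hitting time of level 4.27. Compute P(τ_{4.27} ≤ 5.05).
P(τ_{4.27} ≤ 5.05) = 2(1 − Φ(4.27/√5.05)) = 2(1 − Φ(1.9001)) ≈ 0.0574

By the reflection principle for standard BM, P(τ_b ≤ t) = 2 · P(B_t ≥ b). Since B_t ~ N(0, t), P(B_t ≥ 4.27) = 1 − Φ(4.27/√t) = 1 − Φ(4.27/√5.05) = 1 − Φ(1.9001) ≈ 0.02871. Doubling: P(τ_{4.27} ≤ 5.05) ≈ 2 · 0.02871 = 0.05742 ≈ 0.0574.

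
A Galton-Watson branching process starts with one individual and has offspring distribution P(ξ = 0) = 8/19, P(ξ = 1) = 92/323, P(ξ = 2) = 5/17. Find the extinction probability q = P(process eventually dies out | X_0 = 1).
q = 1

Mean offspring μ = 0·8/19 + 1·92/323 + 2·5/17 = 282/323 ≤ 1. For μ ≤ 1 with offspring not concentrated at 1, the Galton-Watson process goes extinct almost surely, so q = 1.
(Algebraic check: The pgf is f(s) = 8/19 + 92/323·s + 5/17·s². The extinction probability q is the smallest fixed point of f in [0, 1]. Setting s = f(s):
  5/17·s² + (92/323 − 1)·s + 8/19 = 0
  5/17·s² − (8/19 + 5/17)·s + 8/19 = 0
which factors as (s − 1)·(5/17·s − 8/19) = 0, giving roots s = 1 and s = (8/19)/(5/17) = 136/95. Since 136/95 ≥ 1, the smallest root in [0, 1] is s = 1.)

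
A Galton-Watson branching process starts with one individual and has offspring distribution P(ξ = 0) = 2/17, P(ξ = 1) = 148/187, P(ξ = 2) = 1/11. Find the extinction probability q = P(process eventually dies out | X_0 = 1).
q = 1

Mean offspring μ = 0·2/17 + 1·148/187 + 2·1/11 = 182/187 ≤ 1. For μ ≤ 1 with offspring not concentrated at 1, the Galton-Watson process goes extinct almost surely, so q = 1.
(Algebraic check: The pgf is f(s) = 2/17 + 148/187·s + 1/11·s². The extinction probability q is the smallest fixed point of f in [0, 1]. Setting s = f(s):
  1/11·s² + (148/187 − 1)·s + 2/17 = 0
  1/11·s² − (2/17 + 1/11)·s + 2/17 = 0
which factors as (s − 1)·(1/11·s − 2/17) = 0, giving roots s = 1 and s = (2/17)/(1/11) = 22/17. Since 22/17 ≥ 1, the smallest root in [0, 1] is s = 1.)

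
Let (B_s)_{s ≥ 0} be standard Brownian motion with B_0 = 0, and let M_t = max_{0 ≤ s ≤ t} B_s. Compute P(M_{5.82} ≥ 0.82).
P(M_{5.82} ≥ 0.82) = 2·P(B_{5.82} ≥ 0.82) = 2(1 − Φ(0.82/√5.82)) ≈ 0.7339

By the reflection principle for Brownian motion, P(M_t ≥ a) = 2 · P(B_t ≥ a) for a ≥ 0. Since B_t ~ N(0, t), P(B_t ≥ 0.82) = 1 − Φ(0.82/√t) = 1 − Φ(0.82/√5.82) = 1 − Φ(0.3399). So
  P(M_{5.82} ≥ 0.82) = 2(1 − Φ(0.3399)) ≈ 0.7339.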